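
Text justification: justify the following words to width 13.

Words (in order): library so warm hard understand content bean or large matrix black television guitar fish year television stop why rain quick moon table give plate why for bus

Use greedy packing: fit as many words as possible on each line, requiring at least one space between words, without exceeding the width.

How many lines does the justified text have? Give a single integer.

Answer: 15

Derivation:
Line 1: ['library', 'so'] (min_width=10, slack=3)
Line 2: ['warm', 'hard'] (min_width=9, slack=4)
Line 3: ['understand'] (min_width=10, slack=3)
Line 4: ['content', 'bean'] (min_width=12, slack=1)
Line 5: ['or', 'large'] (min_width=8, slack=5)
Line 6: ['matrix', 'black'] (min_width=12, slack=1)
Line 7: ['television'] (min_width=10, slack=3)
Line 8: ['guitar', 'fish'] (min_width=11, slack=2)
Line 9: ['year'] (min_width=4, slack=9)
Line 10: ['television'] (min_width=10, slack=3)
Line 11: ['stop', 'why', 'rain'] (min_width=13, slack=0)
Line 12: ['quick', 'moon'] (min_width=10, slack=3)
Line 13: ['table', 'give'] (min_width=10, slack=3)
Line 14: ['plate', 'why', 'for'] (min_width=13, slack=0)
Line 15: ['bus'] (min_width=3, slack=10)
Total lines: 15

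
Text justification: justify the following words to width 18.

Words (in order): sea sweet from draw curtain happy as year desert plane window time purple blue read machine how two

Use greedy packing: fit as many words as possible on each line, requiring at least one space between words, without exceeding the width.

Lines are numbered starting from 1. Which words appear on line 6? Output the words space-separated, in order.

Line 1: ['sea', 'sweet', 'from'] (min_width=14, slack=4)
Line 2: ['draw', 'curtain', 'happy'] (min_width=18, slack=0)
Line 3: ['as', 'year', 'desert'] (min_width=14, slack=4)
Line 4: ['plane', 'window', 'time'] (min_width=17, slack=1)
Line 5: ['purple', 'blue', 'read'] (min_width=16, slack=2)
Line 6: ['machine', 'how', 'two'] (min_width=15, slack=3)

Answer: machine how two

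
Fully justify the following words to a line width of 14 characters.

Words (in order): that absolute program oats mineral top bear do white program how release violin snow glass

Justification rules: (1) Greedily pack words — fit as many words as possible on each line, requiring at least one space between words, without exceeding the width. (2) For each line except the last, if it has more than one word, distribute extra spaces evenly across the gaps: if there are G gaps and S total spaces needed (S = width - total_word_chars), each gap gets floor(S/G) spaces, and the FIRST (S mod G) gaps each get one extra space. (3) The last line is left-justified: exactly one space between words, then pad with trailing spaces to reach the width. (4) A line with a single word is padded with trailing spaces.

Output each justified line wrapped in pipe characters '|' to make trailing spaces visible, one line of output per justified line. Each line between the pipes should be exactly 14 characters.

Line 1: ['that', 'absolute'] (min_width=13, slack=1)
Line 2: ['program', 'oats'] (min_width=12, slack=2)
Line 3: ['mineral', 'top'] (min_width=11, slack=3)
Line 4: ['bear', 'do', 'white'] (min_width=13, slack=1)
Line 5: ['program', 'how'] (min_width=11, slack=3)
Line 6: ['release', 'violin'] (min_width=14, slack=0)
Line 7: ['snow', 'glass'] (min_width=10, slack=4)

Answer: |that  absolute|
|program   oats|
|mineral    top|
|bear  do white|
|program    how|
|release violin|
|snow glass    |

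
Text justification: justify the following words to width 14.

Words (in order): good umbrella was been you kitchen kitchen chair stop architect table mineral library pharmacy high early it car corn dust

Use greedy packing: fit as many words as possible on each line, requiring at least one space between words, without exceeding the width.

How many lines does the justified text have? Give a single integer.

Answer: 10

Derivation:
Line 1: ['good', 'umbrella'] (min_width=13, slack=1)
Line 2: ['was', 'been', 'you'] (min_width=12, slack=2)
Line 3: ['kitchen'] (min_width=7, slack=7)
Line 4: ['kitchen', 'chair'] (min_width=13, slack=1)
Line 5: ['stop', 'architect'] (min_width=14, slack=0)
Line 6: ['table', 'mineral'] (min_width=13, slack=1)
Line 7: ['library'] (min_width=7, slack=7)
Line 8: ['pharmacy', 'high'] (min_width=13, slack=1)
Line 9: ['early', 'it', 'car'] (min_width=12, slack=2)
Line 10: ['corn', 'dust'] (min_width=9, slack=5)
Total lines: 10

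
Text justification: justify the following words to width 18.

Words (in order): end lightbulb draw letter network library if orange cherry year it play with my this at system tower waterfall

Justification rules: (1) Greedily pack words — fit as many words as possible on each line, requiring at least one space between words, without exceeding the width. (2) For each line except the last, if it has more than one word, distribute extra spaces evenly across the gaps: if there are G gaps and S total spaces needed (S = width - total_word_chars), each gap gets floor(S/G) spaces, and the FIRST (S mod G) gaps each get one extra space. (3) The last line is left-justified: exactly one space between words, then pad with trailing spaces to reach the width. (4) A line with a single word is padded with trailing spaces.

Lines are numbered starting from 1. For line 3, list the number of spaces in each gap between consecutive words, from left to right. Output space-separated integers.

Answer: 2 1

Derivation:
Line 1: ['end', 'lightbulb', 'draw'] (min_width=18, slack=0)
Line 2: ['letter', 'network'] (min_width=14, slack=4)
Line 3: ['library', 'if', 'orange'] (min_width=17, slack=1)
Line 4: ['cherry', 'year', 'it'] (min_width=14, slack=4)
Line 5: ['play', 'with', 'my', 'this'] (min_width=17, slack=1)
Line 6: ['at', 'system', 'tower'] (min_width=15, slack=3)
Line 7: ['waterfall'] (min_width=9, slack=9)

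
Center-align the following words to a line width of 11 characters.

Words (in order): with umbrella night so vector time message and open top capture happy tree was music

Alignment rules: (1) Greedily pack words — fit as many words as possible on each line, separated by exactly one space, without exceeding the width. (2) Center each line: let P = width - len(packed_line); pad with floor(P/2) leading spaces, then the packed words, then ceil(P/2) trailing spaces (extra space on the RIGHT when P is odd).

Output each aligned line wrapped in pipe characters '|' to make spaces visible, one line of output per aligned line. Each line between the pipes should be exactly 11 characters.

Line 1: ['with'] (min_width=4, slack=7)
Line 2: ['umbrella'] (min_width=8, slack=3)
Line 3: ['night', 'so'] (min_width=8, slack=3)
Line 4: ['vector', 'time'] (min_width=11, slack=0)
Line 5: ['message', 'and'] (min_width=11, slack=0)
Line 6: ['open', 'top'] (min_width=8, slack=3)
Line 7: ['capture'] (min_width=7, slack=4)
Line 8: ['happy', 'tree'] (min_width=10, slack=1)
Line 9: ['was', 'music'] (min_width=9, slack=2)

Answer: |   with    |
| umbrella  |
| night so  |
|vector time|
|message and|
| open top  |
|  capture  |
|happy tree |
| was music |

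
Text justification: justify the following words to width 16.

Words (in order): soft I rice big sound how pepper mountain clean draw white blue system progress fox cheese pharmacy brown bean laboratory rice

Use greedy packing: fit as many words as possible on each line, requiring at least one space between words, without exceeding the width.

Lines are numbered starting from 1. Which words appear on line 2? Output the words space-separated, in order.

Line 1: ['soft', 'I', 'rice', 'big'] (min_width=15, slack=1)
Line 2: ['sound', 'how', 'pepper'] (min_width=16, slack=0)
Line 3: ['mountain', 'clean'] (min_width=14, slack=2)
Line 4: ['draw', 'white', 'blue'] (min_width=15, slack=1)
Line 5: ['system', 'progress'] (min_width=15, slack=1)
Line 6: ['fox', 'cheese'] (min_width=10, slack=6)
Line 7: ['pharmacy', 'brown'] (min_width=14, slack=2)
Line 8: ['bean', 'laboratory'] (min_width=15, slack=1)
Line 9: ['rice'] (min_width=4, slack=12)

Answer: sound how pepper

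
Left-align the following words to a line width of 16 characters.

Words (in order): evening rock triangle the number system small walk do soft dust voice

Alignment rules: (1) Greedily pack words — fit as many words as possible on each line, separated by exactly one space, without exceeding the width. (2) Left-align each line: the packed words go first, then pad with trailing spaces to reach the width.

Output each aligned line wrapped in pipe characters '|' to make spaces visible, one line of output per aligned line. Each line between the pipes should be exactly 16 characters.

Answer: |evening rock    |
|triangle the    |
|number system   |
|small walk do   |
|soft dust voice |

Derivation:
Line 1: ['evening', 'rock'] (min_width=12, slack=4)
Line 2: ['triangle', 'the'] (min_width=12, slack=4)
Line 3: ['number', 'system'] (min_width=13, slack=3)
Line 4: ['small', 'walk', 'do'] (min_width=13, slack=3)
Line 5: ['soft', 'dust', 'voice'] (min_width=15, slack=1)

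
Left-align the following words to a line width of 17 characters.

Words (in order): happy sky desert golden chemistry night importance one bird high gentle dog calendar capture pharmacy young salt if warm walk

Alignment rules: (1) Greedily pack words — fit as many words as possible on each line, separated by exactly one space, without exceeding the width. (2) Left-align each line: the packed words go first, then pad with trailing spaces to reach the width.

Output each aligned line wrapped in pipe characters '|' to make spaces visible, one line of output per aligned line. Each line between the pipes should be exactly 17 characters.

Line 1: ['happy', 'sky', 'desert'] (min_width=16, slack=1)
Line 2: ['golden', 'chemistry'] (min_width=16, slack=1)
Line 3: ['night', 'importance'] (min_width=16, slack=1)
Line 4: ['one', 'bird', 'high'] (min_width=13, slack=4)
Line 5: ['gentle', 'dog'] (min_width=10, slack=7)
Line 6: ['calendar', 'capture'] (min_width=16, slack=1)
Line 7: ['pharmacy', 'young'] (min_width=14, slack=3)
Line 8: ['salt', 'if', 'warm', 'walk'] (min_width=17, slack=0)

Answer: |happy sky desert |
|golden chemistry |
|night importance |
|one bird high    |
|gentle dog       |
|calendar capture |
|pharmacy young   |
|salt if warm walk|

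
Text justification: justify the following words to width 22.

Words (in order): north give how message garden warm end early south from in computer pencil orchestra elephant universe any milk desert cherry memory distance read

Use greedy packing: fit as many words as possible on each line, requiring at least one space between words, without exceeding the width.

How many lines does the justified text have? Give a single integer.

Line 1: ['north', 'give', 'how', 'message'] (min_width=22, slack=0)
Line 2: ['garden', 'warm', 'end', 'early'] (min_width=21, slack=1)
Line 3: ['south', 'from', 'in', 'computer'] (min_width=22, slack=0)
Line 4: ['pencil', 'orchestra'] (min_width=16, slack=6)
Line 5: ['elephant', 'universe', 'any'] (min_width=21, slack=1)
Line 6: ['milk', 'desert', 'cherry'] (min_width=18, slack=4)
Line 7: ['memory', 'distance', 'read'] (min_width=20, slack=2)
Total lines: 7

Answer: 7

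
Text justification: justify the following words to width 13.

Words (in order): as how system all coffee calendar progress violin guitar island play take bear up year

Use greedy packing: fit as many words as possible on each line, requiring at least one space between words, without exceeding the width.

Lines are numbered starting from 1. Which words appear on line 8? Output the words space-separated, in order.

Answer: year

Derivation:
Line 1: ['as', 'how', 'system'] (min_width=13, slack=0)
Line 2: ['all', 'coffee'] (min_width=10, slack=3)
Line 3: ['calendar'] (min_width=8, slack=5)
Line 4: ['progress'] (min_width=8, slack=5)
Line 5: ['violin', 'guitar'] (min_width=13, slack=0)
Line 6: ['island', 'play'] (min_width=11, slack=2)
Line 7: ['take', 'bear', 'up'] (min_width=12, slack=1)
Line 8: ['year'] (min_width=4, slack=9)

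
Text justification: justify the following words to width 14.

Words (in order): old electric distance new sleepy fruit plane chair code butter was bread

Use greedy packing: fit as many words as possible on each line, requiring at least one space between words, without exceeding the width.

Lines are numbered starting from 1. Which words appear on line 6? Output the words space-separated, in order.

Line 1: ['old', 'electric'] (min_width=12, slack=2)
Line 2: ['distance', 'new'] (min_width=12, slack=2)
Line 3: ['sleepy', 'fruit'] (min_width=12, slack=2)
Line 4: ['plane', 'chair'] (min_width=11, slack=3)
Line 5: ['code', 'butter'] (min_width=11, slack=3)
Line 6: ['was', 'bread'] (min_width=9, slack=5)

Answer: was bread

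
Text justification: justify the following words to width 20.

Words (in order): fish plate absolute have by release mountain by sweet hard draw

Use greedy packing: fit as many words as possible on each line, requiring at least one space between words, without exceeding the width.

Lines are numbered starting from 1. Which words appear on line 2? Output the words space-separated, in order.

Answer: have by release

Derivation:
Line 1: ['fish', 'plate', 'absolute'] (min_width=19, slack=1)
Line 2: ['have', 'by', 'release'] (min_width=15, slack=5)
Line 3: ['mountain', 'by', 'sweet'] (min_width=17, slack=3)
Line 4: ['hard', 'draw'] (min_width=9, slack=11)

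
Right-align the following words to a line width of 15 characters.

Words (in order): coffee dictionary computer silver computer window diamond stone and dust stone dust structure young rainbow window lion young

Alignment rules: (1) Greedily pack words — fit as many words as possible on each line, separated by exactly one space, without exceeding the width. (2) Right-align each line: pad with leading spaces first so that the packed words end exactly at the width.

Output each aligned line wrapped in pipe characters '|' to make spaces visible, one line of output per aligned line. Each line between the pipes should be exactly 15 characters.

Line 1: ['coffee'] (min_width=6, slack=9)
Line 2: ['dictionary'] (min_width=10, slack=5)
Line 3: ['computer', 'silver'] (min_width=15, slack=0)
Line 4: ['computer', 'window'] (min_width=15, slack=0)
Line 5: ['diamond', 'stone'] (min_width=13, slack=2)
Line 6: ['and', 'dust', 'stone'] (min_width=14, slack=1)
Line 7: ['dust', 'structure'] (min_width=14, slack=1)
Line 8: ['young', 'rainbow'] (min_width=13, slack=2)
Line 9: ['window', 'lion'] (min_width=11, slack=4)
Line 10: ['young'] (min_width=5, slack=10)

Answer: |         coffee|
|     dictionary|
|computer silver|
|computer window|
|  diamond stone|
| and dust stone|
| dust structure|
|  young rainbow|
|    window lion|
|          young|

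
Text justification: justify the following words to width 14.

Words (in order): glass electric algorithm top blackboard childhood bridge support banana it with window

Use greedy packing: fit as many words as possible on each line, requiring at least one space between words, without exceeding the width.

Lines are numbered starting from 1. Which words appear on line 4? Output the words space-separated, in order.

Answer: childhood

Derivation:
Line 1: ['glass', 'electric'] (min_width=14, slack=0)
Line 2: ['algorithm', 'top'] (min_width=13, slack=1)
Line 3: ['blackboard'] (min_width=10, slack=4)
Line 4: ['childhood'] (min_width=9, slack=5)
Line 5: ['bridge', 'support'] (min_width=14, slack=0)
Line 6: ['banana', 'it', 'with'] (min_width=14, slack=0)
Line 7: ['window'] (min_width=6, slack=8)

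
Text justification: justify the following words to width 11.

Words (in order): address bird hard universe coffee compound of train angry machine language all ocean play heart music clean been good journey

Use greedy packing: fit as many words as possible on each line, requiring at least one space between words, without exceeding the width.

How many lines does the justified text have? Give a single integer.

Answer: 13

Derivation:
Line 1: ['address'] (min_width=7, slack=4)
Line 2: ['bird', 'hard'] (min_width=9, slack=2)
Line 3: ['universe'] (min_width=8, slack=3)
Line 4: ['coffee'] (min_width=6, slack=5)
Line 5: ['compound', 'of'] (min_width=11, slack=0)
Line 6: ['train', 'angry'] (min_width=11, slack=0)
Line 7: ['machine'] (min_width=7, slack=4)
Line 8: ['language'] (min_width=8, slack=3)
Line 9: ['all', 'ocean'] (min_width=9, slack=2)
Line 10: ['play', 'heart'] (min_width=10, slack=1)
Line 11: ['music', 'clean'] (min_width=11, slack=0)
Line 12: ['been', 'good'] (min_width=9, slack=2)
Line 13: ['journey'] (min_width=7, slack=4)
Total lines: 13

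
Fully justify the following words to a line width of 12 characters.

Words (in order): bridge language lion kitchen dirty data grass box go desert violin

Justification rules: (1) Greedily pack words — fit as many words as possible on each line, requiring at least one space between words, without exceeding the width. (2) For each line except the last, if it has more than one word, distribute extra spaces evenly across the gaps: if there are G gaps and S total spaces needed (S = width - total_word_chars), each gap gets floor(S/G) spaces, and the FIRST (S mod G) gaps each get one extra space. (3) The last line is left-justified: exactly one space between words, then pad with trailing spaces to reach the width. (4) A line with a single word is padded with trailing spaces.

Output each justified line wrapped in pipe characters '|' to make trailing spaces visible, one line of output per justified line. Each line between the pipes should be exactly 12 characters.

Answer: |bridge      |
|language    |
|lion kitchen|
|dirty   data|
|grass box go|
|desert      |
|violin      |

Derivation:
Line 1: ['bridge'] (min_width=6, slack=6)
Line 2: ['language'] (min_width=8, slack=4)
Line 3: ['lion', 'kitchen'] (min_width=12, slack=0)
Line 4: ['dirty', 'data'] (min_width=10, slack=2)
Line 5: ['grass', 'box', 'go'] (min_width=12, slack=0)
Line 6: ['desert'] (min_width=6, slack=6)
Line 7: ['violin'] (min_width=6, slack=6)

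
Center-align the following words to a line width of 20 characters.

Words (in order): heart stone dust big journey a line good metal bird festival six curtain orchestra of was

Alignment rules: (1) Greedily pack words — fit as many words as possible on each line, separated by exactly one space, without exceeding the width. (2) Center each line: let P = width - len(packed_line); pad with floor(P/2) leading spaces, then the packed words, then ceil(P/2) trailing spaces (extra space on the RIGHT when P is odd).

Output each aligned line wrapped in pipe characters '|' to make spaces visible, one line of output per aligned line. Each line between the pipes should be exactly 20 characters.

Answer: |heart stone dust big|
|journey a line good |
|metal bird festival |
|    six curtain     |
|  orchestra of was  |

Derivation:
Line 1: ['heart', 'stone', 'dust', 'big'] (min_width=20, slack=0)
Line 2: ['journey', 'a', 'line', 'good'] (min_width=19, slack=1)
Line 3: ['metal', 'bird', 'festival'] (min_width=19, slack=1)
Line 4: ['six', 'curtain'] (min_width=11, slack=9)
Line 5: ['orchestra', 'of', 'was'] (min_width=16, slack=4)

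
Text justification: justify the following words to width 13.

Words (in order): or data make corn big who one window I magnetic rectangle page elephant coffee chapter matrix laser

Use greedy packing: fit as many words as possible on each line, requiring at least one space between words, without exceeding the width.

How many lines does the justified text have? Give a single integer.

Line 1: ['or', 'data', 'make'] (min_width=12, slack=1)
Line 2: ['corn', 'big', 'who'] (min_width=12, slack=1)
Line 3: ['one', 'window', 'I'] (min_width=12, slack=1)
Line 4: ['magnetic'] (min_width=8, slack=5)
Line 5: ['rectangle'] (min_width=9, slack=4)
Line 6: ['page', 'elephant'] (min_width=13, slack=0)
Line 7: ['coffee'] (min_width=6, slack=7)
Line 8: ['chapter'] (min_width=7, slack=6)
Line 9: ['matrix', 'laser'] (min_width=12, slack=1)
Total lines: 9

Answer: 9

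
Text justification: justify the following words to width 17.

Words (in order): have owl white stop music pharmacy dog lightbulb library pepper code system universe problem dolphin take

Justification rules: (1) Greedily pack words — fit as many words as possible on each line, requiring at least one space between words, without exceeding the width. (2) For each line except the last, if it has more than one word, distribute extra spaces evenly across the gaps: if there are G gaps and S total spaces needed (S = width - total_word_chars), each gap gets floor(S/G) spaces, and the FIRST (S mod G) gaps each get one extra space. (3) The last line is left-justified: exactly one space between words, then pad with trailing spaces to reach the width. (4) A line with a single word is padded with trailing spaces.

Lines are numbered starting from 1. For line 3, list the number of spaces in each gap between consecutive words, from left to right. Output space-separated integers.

Line 1: ['have', 'owl', 'white'] (min_width=14, slack=3)
Line 2: ['stop', 'music'] (min_width=10, slack=7)
Line 3: ['pharmacy', 'dog'] (min_width=12, slack=5)
Line 4: ['lightbulb', 'library'] (min_width=17, slack=0)
Line 5: ['pepper', 'code'] (min_width=11, slack=6)
Line 6: ['system', 'universe'] (min_width=15, slack=2)
Line 7: ['problem', 'dolphin'] (min_width=15, slack=2)
Line 8: ['take'] (min_width=4, slack=13)

Answer: 6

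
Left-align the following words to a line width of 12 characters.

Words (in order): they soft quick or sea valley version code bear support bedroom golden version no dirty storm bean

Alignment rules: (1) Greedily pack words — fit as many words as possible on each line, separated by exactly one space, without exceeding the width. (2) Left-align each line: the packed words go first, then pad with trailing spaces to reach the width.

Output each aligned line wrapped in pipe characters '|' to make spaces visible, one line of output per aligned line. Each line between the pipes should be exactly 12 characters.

Line 1: ['they', 'soft'] (min_width=9, slack=3)
Line 2: ['quick', 'or', 'sea'] (min_width=12, slack=0)
Line 3: ['valley'] (min_width=6, slack=6)
Line 4: ['version', 'code'] (min_width=12, slack=0)
Line 5: ['bear', 'support'] (min_width=12, slack=0)
Line 6: ['bedroom'] (min_width=7, slack=5)
Line 7: ['golden'] (min_width=6, slack=6)
Line 8: ['version', 'no'] (min_width=10, slack=2)
Line 9: ['dirty', 'storm'] (min_width=11, slack=1)
Line 10: ['bean'] (min_width=4, slack=8)

Answer: |they soft   |
|quick or sea|
|valley      |
|version code|
|bear support|
|bedroom     |
|golden      |
|version no  |
|dirty storm |
|bean        |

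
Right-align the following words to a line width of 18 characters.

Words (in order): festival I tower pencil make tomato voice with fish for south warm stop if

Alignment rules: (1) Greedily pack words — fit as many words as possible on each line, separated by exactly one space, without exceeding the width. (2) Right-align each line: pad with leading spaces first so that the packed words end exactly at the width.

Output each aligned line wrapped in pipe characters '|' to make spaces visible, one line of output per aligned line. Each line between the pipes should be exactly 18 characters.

Line 1: ['festival', 'I', 'tower'] (min_width=16, slack=2)
Line 2: ['pencil', 'make', 'tomato'] (min_width=18, slack=0)
Line 3: ['voice', 'with', 'fish'] (min_width=15, slack=3)
Line 4: ['for', 'south', 'warm'] (min_width=14, slack=4)
Line 5: ['stop', 'if'] (min_width=7, slack=11)

Answer: |  festival I tower|
|pencil make tomato|
|   voice with fish|
|    for south warm|
|           stop if|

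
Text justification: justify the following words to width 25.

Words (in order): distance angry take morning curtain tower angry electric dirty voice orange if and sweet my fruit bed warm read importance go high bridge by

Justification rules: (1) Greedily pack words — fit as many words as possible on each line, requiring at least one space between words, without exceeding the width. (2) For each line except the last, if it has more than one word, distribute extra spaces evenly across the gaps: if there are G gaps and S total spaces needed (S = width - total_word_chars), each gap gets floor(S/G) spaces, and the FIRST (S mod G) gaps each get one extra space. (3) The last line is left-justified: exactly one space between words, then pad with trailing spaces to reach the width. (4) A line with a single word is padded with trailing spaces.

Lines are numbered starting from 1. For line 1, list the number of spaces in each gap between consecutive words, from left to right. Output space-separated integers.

Answer: 4 4

Derivation:
Line 1: ['distance', 'angry', 'take'] (min_width=19, slack=6)
Line 2: ['morning', 'curtain', 'tower'] (min_width=21, slack=4)
Line 3: ['angry', 'electric', 'dirty'] (min_width=20, slack=5)
Line 4: ['voice', 'orange', 'if', 'and', 'sweet'] (min_width=25, slack=0)
Line 5: ['my', 'fruit', 'bed', 'warm', 'read'] (min_width=22, slack=3)
Line 6: ['importance', 'go', 'high', 'bridge'] (min_width=25, slack=0)
Line 7: ['by'] (min_width=2, slack=23)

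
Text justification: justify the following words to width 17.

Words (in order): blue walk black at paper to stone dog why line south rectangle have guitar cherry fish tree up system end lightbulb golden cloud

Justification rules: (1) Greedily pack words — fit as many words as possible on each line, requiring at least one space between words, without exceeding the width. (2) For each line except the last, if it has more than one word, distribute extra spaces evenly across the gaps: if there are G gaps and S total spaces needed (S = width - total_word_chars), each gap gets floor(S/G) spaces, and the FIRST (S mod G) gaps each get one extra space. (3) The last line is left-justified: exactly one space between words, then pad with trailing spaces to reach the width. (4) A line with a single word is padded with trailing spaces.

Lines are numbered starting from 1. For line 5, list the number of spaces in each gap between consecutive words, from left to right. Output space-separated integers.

Line 1: ['blue', 'walk', 'black'] (min_width=15, slack=2)
Line 2: ['at', 'paper', 'to', 'stone'] (min_width=17, slack=0)
Line 3: ['dog', 'why', 'line'] (min_width=12, slack=5)
Line 4: ['south', 'rectangle'] (min_width=15, slack=2)
Line 5: ['have', 'guitar'] (min_width=11, slack=6)
Line 6: ['cherry', 'fish', 'tree'] (min_width=16, slack=1)
Line 7: ['up', 'system', 'end'] (min_width=13, slack=4)
Line 8: ['lightbulb', 'golden'] (min_width=16, slack=1)
Line 9: ['cloud'] (min_width=5, slack=12)

Answer: 7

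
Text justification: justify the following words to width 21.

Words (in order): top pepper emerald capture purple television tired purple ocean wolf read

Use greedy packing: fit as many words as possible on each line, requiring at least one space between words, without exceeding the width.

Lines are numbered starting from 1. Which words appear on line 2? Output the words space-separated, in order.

Line 1: ['top', 'pepper', 'emerald'] (min_width=18, slack=3)
Line 2: ['capture', 'purple'] (min_width=14, slack=7)
Line 3: ['television', 'tired'] (min_width=16, slack=5)
Line 4: ['purple', 'ocean', 'wolf'] (min_width=17, slack=4)
Line 5: ['read'] (min_width=4, slack=17)

Answer: capture purple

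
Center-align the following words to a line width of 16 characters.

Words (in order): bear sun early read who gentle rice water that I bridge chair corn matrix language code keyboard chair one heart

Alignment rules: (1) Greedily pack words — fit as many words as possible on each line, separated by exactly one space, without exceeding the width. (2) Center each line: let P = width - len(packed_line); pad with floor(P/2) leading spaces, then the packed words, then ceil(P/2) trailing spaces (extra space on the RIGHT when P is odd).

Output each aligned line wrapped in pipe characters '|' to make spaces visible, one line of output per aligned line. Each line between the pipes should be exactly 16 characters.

Answer: | bear sun early |
|read who gentle |
|rice water that |
| I bridge chair |
|  corn matrix   |
| language code  |
| keyboard chair |
|   one heart    |

Derivation:
Line 1: ['bear', 'sun', 'early'] (min_width=14, slack=2)
Line 2: ['read', 'who', 'gentle'] (min_width=15, slack=1)
Line 3: ['rice', 'water', 'that'] (min_width=15, slack=1)
Line 4: ['I', 'bridge', 'chair'] (min_width=14, slack=2)
Line 5: ['corn', 'matrix'] (min_width=11, slack=5)
Line 6: ['language', 'code'] (min_width=13, slack=3)
Line 7: ['keyboard', 'chair'] (min_width=14, slack=2)
Line 8: ['one', 'heart'] (min_width=9, slack=7)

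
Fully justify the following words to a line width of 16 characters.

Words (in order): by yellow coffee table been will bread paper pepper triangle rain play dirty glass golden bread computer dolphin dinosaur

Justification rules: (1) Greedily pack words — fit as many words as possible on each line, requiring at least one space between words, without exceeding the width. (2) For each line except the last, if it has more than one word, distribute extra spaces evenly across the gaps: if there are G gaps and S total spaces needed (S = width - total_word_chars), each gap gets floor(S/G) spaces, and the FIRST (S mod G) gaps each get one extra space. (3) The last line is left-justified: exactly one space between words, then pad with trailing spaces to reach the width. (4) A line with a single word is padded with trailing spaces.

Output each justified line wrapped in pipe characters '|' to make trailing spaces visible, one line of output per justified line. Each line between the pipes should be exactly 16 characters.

Line 1: ['by', 'yellow', 'coffee'] (min_width=16, slack=0)
Line 2: ['table', 'been', 'will'] (min_width=15, slack=1)
Line 3: ['bread', 'paper'] (min_width=11, slack=5)
Line 4: ['pepper', 'triangle'] (min_width=15, slack=1)
Line 5: ['rain', 'play', 'dirty'] (min_width=15, slack=1)
Line 6: ['glass', 'golden'] (min_width=12, slack=4)
Line 7: ['bread', 'computer'] (min_width=14, slack=2)
Line 8: ['dolphin', 'dinosaur'] (min_width=16, slack=0)

Answer: |by yellow coffee|
|table  been will|
|bread      paper|
|pepper  triangle|
|rain  play dirty|
|glass     golden|
|bread   computer|
|dolphin dinosaur|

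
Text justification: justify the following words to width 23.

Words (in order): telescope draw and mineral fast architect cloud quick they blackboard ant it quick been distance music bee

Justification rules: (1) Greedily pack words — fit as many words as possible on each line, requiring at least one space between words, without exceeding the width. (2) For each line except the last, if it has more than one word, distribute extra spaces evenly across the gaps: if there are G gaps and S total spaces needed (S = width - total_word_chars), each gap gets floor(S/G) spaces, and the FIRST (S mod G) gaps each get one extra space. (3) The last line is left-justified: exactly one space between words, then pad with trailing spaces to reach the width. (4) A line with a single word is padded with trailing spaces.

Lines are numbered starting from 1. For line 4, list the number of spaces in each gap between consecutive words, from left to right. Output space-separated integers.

Answer: 1 1 1

Derivation:
Line 1: ['telescope', 'draw', 'and'] (min_width=18, slack=5)
Line 2: ['mineral', 'fast', 'architect'] (min_width=22, slack=1)
Line 3: ['cloud', 'quick', 'they'] (min_width=16, slack=7)
Line 4: ['blackboard', 'ant', 'it', 'quick'] (min_width=23, slack=0)
Line 5: ['been', 'distance', 'music', 'bee'] (min_width=23, slack=0)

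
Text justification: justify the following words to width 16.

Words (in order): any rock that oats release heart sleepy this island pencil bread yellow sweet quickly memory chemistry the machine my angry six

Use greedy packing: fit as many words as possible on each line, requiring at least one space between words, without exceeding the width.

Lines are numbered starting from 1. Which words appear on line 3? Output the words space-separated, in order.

Line 1: ['any', 'rock', 'that'] (min_width=13, slack=3)
Line 2: ['oats', 'release'] (min_width=12, slack=4)
Line 3: ['heart', 'sleepy'] (min_width=12, slack=4)
Line 4: ['this', 'island'] (min_width=11, slack=5)
Line 5: ['pencil', 'bread'] (min_width=12, slack=4)
Line 6: ['yellow', 'sweet'] (min_width=12, slack=4)
Line 7: ['quickly', 'memory'] (min_width=14, slack=2)
Line 8: ['chemistry', 'the'] (min_width=13, slack=3)
Line 9: ['machine', 'my', 'angry'] (min_width=16, slack=0)
Line 10: ['six'] (min_width=3, slack=13)

Answer: heart sleepy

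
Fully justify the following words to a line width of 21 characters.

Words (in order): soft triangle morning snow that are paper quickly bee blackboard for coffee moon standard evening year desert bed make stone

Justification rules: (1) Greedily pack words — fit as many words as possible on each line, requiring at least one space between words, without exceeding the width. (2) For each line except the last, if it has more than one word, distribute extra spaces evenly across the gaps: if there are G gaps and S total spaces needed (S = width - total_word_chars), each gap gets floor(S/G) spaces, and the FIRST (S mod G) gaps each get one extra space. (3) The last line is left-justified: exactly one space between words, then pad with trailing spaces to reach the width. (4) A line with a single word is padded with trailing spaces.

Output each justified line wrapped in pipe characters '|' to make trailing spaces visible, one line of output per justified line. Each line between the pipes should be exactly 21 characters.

Line 1: ['soft', 'triangle', 'morning'] (min_width=21, slack=0)
Line 2: ['snow', 'that', 'are', 'paper'] (min_width=19, slack=2)
Line 3: ['quickly', 'bee'] (min_width=11, slack=10)
Line 4: ['blackboard', 'for', 'coffee'] (min_width=21, slack=0)
Line 5: ['moon', 'standard', 'evening'] (min_width=21, slack=0)
Line 6: ['year', 'desert', 'bed', 'make'] (min_width=20, slack=1)
Line 7: ['stone'] (min_width=5, slack=16)

Answer: |soft triangle morning|
|snow  that  are paper|
|quickly           bee|
|blackboard for coffee|
|moon standard evening|
|year  desert bed make|
|stone                |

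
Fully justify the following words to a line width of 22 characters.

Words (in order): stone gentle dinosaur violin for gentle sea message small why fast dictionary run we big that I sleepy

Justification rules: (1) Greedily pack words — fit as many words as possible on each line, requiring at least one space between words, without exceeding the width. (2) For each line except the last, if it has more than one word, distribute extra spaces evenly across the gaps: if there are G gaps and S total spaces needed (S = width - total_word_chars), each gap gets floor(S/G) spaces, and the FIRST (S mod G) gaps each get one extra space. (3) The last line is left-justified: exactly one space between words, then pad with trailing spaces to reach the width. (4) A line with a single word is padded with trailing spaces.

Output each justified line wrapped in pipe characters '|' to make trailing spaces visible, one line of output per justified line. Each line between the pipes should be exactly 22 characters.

Line 1: ['stone', 'gentle', 'dinosaur'] (min_width=21, slack=1)
Line 2: ['violin', 'for', 'gentle', 'sea'] (min_width=21, slack=1)
Line 3: ['message', 'small', 'why', 'fast'] (min_width=22, slack=0)
Line 4: ['dictionary', 'run', 'we', 'big'] (min_width=21, slack=1)
Line 5: ['that', 'I', 'sleepy'] (min_width=13, slack=9)

Answer: |stone  gentle dinosaur|
|violin  for gentle sea|
|message small why fast|
|dictionary  run we big|
|that I sleepy         |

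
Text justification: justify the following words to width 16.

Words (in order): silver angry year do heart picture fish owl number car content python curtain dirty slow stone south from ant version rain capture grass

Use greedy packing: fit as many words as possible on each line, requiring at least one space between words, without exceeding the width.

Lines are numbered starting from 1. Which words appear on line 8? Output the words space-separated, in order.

Answer: from ant version

Derivation:
Line 1: ['silver', 'angry'] (min_width=12, slack=4)
Line 2: ['year', 'do', 'heart'] (min_width=13, slack=3)
Line 3: ['picture', 'fish', 'owl'] (min_width=16, slack=0)
Line 4: ['number', 'car'] (min_width=10, slack=6)
Line 5: ['content', 'python'] (min_width=14, slack=2)
Line 6: ['curtain', 'dirty'] (min_width=13, slack=3)
Line 7: ['slow', 'stone', 'south'] (min_width=16, slack=0)
Line 8: ['from', 'ant', 'version'] (min_width=16, slack=0)
Line 9: ['rain', 'capture'] (min_width=12, slack=4)
Line 10: ['grass'] (min_width=5, slack=11)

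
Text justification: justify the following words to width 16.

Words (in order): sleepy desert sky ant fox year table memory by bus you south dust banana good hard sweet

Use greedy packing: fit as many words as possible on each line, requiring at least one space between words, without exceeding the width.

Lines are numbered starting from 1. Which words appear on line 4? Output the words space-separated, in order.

Answer: bus you south

Derivation:
Line 1: ['sleepy', 'desert'] (min_width=13, slack=3)
Line 2: ['sky', 'ant', 'fox', 'year'] (min_width=16, slack=0)
Line 3: ['table', 'memory', 'by'] (min_width=15, slack=1)
Line 4: ['bus', 'you', 'south'] (min_width=13, slack=3)
Line 5: ['dust', 'banana', 'good'] (min_width=16, slack=0)
Line 6: ['hard', 'sweet'] (min_width=10, slack=6)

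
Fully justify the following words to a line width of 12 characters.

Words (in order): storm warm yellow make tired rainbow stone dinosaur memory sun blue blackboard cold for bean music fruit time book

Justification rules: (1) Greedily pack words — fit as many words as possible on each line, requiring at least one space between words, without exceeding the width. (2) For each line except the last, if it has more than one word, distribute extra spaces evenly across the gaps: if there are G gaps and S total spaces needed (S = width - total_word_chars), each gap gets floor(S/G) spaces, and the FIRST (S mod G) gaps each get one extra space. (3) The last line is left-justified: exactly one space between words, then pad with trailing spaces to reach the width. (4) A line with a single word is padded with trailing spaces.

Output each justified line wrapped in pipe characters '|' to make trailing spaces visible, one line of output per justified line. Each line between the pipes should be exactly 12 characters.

Answer: |storm   warm|
|yellow  make|
|tired       |
|rainbow     |
|stone       |
|dinosaur    |
|memory   sun|
|blue        |
|blackboard  |
|cold     for|
|bean   music|
|fruit   time|
|book        |

Derivation:
Line 1: ['storm', 'warm'] (min_width=10, slack=2)
Line 2: ['yellow', 'make'] (min_width=11, slack=1)
Line 3: ['tired'] (min_width=5, slack=7)
Line 4: ['rainbow'] (min_width=7, slack=5)
Line 5: ['stone'] (min_width=5, slack=7)
Line 6: ['dinosaur'] (min_width=8, slack=4)
Line 7: ['memory', 'sun'] (min_width=10, slack=2)
Line 8: ['blue'] (min_width=4, slack=8)
Line 9: ['blackboard'] (min_width=10, slack=2)
Line 10: ['cold', 'for'] (min_width=8, slack=4)
Line 11: ['bean', 'music'] (min_width=10, slack=2)
Line 12: ['fruit', 'time'] (min_width=10, slack=2)
Line 13: ['book'] (min_width=4, slack=8)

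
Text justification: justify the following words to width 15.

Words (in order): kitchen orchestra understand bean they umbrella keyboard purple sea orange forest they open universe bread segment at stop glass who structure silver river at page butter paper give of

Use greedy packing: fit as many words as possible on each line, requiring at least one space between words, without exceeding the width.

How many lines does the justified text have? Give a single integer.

Line 1: ['kitchen'] (min_width=7, slack=8)
Line 2: ['orchestra'] (min_width=9, slack=6)
Line 3: ['understand', 'bean'] (min_width=15, slack=0)
Line 4: ['they', 'umbrella'] (min_width=13, slack=2)
Line 5: ['keyboard', 'purple'] (min_width=15, slack=0)
Line 6: ['sea', 'orange'] (min_width=10, slack=5)
Line 7: ['forest', 'they'] (min_width=11, slack=4)
Line 8: ['open', 'universe'] (min_width=13, slack=2)
Line 9: ['bread', 'segment'] (min_width=13, slack=2)
Line 10: ['at', 'stop', 'glass'] (min_width=13, slack=2)
Line 11: ['who', 'structure'] (min_width=13, slack=2)
Line 12: ['silver', 'river', 'at'] (min_width=15, slack=0)
Line 13: ['page', 'butter'] (min_width=11, slack=4)
Line 14: ['paper', 'give', 'of'] (min_width=13, slack=2)
Total lines: 14

Answer: 14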